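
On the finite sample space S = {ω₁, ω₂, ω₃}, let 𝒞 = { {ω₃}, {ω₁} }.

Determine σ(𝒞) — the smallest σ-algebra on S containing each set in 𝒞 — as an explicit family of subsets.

Initial family (4 sets): { ∅, {ω₁}, {ω₃}, S }.
Pass 1. New:
  {ω₁, ω₂}  = complement {ω₃}
  {ω₁, ω₃}  = {ω₃} ∪ {ω₁}
  {ω₂, ω₃}  = complement {ω₁}
  [7 total]
Pass 2 (1 new):
  {ω₂}  = complement {ω₁, ω₃}
  [8 total]
Pass 3: no new sets; the family is a σ-algebra.

Therefore σ(𝒞) = { ∅, {ω₁}, {ω₂}, {ω₃}, {ω₁, ω₂}, {ω₁, ω₃}, {ω₂, ω₃}, S } (|σ(𝒞)| = 8).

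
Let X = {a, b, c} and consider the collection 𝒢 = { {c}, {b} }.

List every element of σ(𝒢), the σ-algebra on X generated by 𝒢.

Initial family (4 sets): { ∅, {b}, {c}, X }.
Round 1: 3 new —
  {a,b}  = ᶜ of {c}
  {a,c}  = ᶜ of {b}
  {b,c}  = {c} ∪ {b}
  — 7 sets.
Round 2: +1 →
  {a}  = ᶜ of {b,c}
  — 8 sets.
Round 3: closed — nothing new.

|σ(𝒢)| = 8.  σ(𝒢) = { ∅, {a}, {b}, {c}, {a,b}, {a,c}, {b,c}, X }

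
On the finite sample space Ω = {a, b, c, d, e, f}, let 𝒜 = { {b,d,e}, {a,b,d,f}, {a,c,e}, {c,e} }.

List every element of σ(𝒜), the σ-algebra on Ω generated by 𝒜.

Answer: σ(𝒜) = { {}, {a}, {c}, {e}, {f}, {a,c}, {a,e}, {a,f}, {b,d}, {c,e}, {c,f}, {e,f}, {a,b,d}, {a,c,e}, {a,c,f}, {a,e,f}, {b,c,d}, {b,d,e}, {b,d,f}, {c,e,f}, {a,b,c,d}, {a,b,d,e}, {a,b,d,f}, {a,c,e,f}, {b,c,d,e}, {b,c,d,f}, {b,d,e,f}, {a,b,c,d,e}, {a,b,c,d,f}, {a,b,d,e,f}, {b,c,d,e,f}, Ω }

Check:
Take S₀ = 𝒜 ∪ {∅, Ω} = { {}, {c,e}, {a,c,e}, {b,d,e}, {a,b,d,f}, Ω }.
Round 1: 5 new —
  {a,c,f}  = {b,d,e}ᶜ
  {b,d,f}  = {a,c,e}ᶜ
  {b,c,d,e}  = {c,e} ∪ {b,d,e}
  {a,b,c,d,e}  = {a,c,e} ∪ {b,d,e}
  {a,b,d,e,f}  = {a,b,d,f} ∪ {b,d,e}
  |family| = 11
Round 2. New:
  {c}  = {a,b,d,e,f}ᶜ
  {f}  = {a,b,c,d,e}ᶜ
  {a,f}  = {b,c,d,e}ᶜ
  {a,c,e,f}  = {a,c,f} ∪ {a,c,e}
  {b,d,e,f}  = {b,d,f} ∪ {b,d,e}
  {a,b,c,d,f}  = {b,d,f} ∪ {a,c,f}
  {b,c,d,e,f}  = {b,d,f} ∪ {b,c,d,e}
  |family| = 18
Round 3: +7 →
  {a}  = {b,c,d,e,f}ᶜ
  {e}  = {a,b,c,d,f}ᶜ
  {a,c}  = {b,d,e,f}ᶜ
  {b,d}  = {a,c,e,f}ᶜ
  {c,f}  = {c} ∪ {f}
  {c,e,f}  = {c,e} ∪ {f}
  {b,c,d,f}  = {b,d,f} ∪ {c}
  |family| = 25
Round 4: +7 →
  {a,e}  = {b,c,d,f}ᶜ
  {e,f}  = {f} ∪ {e}
  {a,b,d}  = {c,e,f}ᶜ
  {a,e,f}  = {a,f} ∪ {e}
  {b,c,d}  = {c} ∪ {b,d}
  {a,b,c,d}  = {a,c} ∪ {b,d}
  {a,b,d,e}  = {c,f}ᶜ
  |family| = 32
After Round 5 the family is unchanged; done.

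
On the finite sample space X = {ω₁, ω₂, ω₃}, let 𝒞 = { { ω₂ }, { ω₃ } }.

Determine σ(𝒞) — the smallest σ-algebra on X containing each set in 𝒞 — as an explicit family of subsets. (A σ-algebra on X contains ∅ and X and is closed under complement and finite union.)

Seed the family with 𝒞 together with ∅ and X: { {}, { ω₂ }, { ω₃ }, X }.
Iteration 1. New:
  { ω₁, ω₂ }  = { ω₃ }ᶜ
  { ω₁, ω₃ }  = { ω₂ }ᶜ
  { ω₂, ω₃ }  = { ω₃ } ∪ { ω₂ }
  [7 total]
Iteration 2 adds 1:
  { ω₁ }  = { ω₂, ω₃ }ᶜ
  [8 total]
Iteration 3 adds nothing — fixpoint reached.

Hence σ(𝒞) has 8 members: { {}, { ω₁ }, { ω₂ }, { ω₃ }, { ω₁, ω₂ }, { ω₁, ω₃ }, { ω₂, ω₃ }, X }.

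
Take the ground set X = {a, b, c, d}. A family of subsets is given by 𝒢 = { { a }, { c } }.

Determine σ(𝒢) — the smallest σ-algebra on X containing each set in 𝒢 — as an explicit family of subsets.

σ(𝒢) = { ∅, { a }, { c }, { a, c }, { b, d }, { a, b, d }, { b, c, d }, X }

Trace:
Initial family (4 sets): { ∅, { a }, { c }, X }.
Pass 1: +3 →
  { a, c }  = { c } ∪ { a }
  { a, b, d }  = complement { c }
  { b, c, d }  = complement { a }
Pass 2 (1 new):
  { b, d }  = complement { a, c }
Pass 3 adds nothing — fixpoint reached.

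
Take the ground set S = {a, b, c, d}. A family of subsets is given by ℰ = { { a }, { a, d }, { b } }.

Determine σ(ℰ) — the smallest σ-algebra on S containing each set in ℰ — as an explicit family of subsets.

|σ(ℰ)| = 16.  σ(ℰ) = { {}, { a }, { b }, { c }, { d }, { a, b }, { a, c }, { a, d }, { b, c }, { b, d }, { c, d }, { a, b, c }, { a, b, d }, { a, c, d }, { b, c, d }, S }

Trace:
Begin from { {}, { a }, { b }, { a, d }, S } (that is, ℰ plus ∅ and S).
Pass 1 adds 5:
  { a, b }  = { b } ∪ { a }
  { b, c }  = complement { a, d }
  { a, b, d }  = { a, d } ∪ { b }
  { a, c, d }  = complement { b }
  { b, c, d }  = complement { a }
  |family| = 10
Pass 2: 3 new —
  { c }  = complement { a, b, d }
  { c, d }  = complement { a, b }
  { a, b, c }  = { a, b } ∪ { b, c }
  |family| = 13
Pass 3 (2 new):
  { d }  = complement { a, b, c }
  { a, c }  = { c } ∪ { a }
  |family| = 15
Pass 4. New:
  { b, d }  = complement { a, c }
  |family| = 16
Pass 5: no new sets; the family is a σ-algebra.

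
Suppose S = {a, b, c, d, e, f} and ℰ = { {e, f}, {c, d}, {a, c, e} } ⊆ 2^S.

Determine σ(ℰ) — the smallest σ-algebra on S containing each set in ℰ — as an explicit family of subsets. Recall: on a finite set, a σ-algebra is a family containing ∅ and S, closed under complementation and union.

Answer: σ(ℰ) = { {}, {a}, {b}, {c}, {d}, {e}, {f}, {a, b}, {a, c}, {a, d}, {a, e}, {a, f}, {b, c}, {b, d}, {b, e}, {b, f}, {c, d}, {c, e}, {c, f}, {d, e}, {d, f}, {e, f}, {a, b, c}, {a, b, d}, {a, b, e}, {a, b, f}, {a, c, d}, {a, c, e}, {a, c, f}, {a, d, e}, {a, d, f}, {a, e, f}, {b, c, d}, {b, c, e}, {b, c, f}, {b, d, e}, {b, d, f}, {b, e, f}, {c, d, e}, {c, d, f}, {c, e, f}, {d, e, f}, {a, b, c, d}, {a, b, c, e}, {a, b, c, f}, {a, b, d, e}, {a, b, d, f}, {a, b, e, f}, {a, c, d, e}, {a, c, d, f}, {a, c, e, f}, {a, d, e, f}, {b, c, d, e}, {b, c, d, f}, {b, c, e, f}, {b, d, e, f}, {c, d, e, f}, {a, b, c, d, e}, {a, b, c, d, f}, {a, b, c, e, f}, {a, b, d, e, f}, {a, c, d, e, f}, {b, c, d, e, f}, S }

Check:
Start: ℰ ∪ {∅, S} = { {}, {c, d}, {e, f}, {a, c, e}, S }.
Iteration 1 adds 6:
  {b, d, f}  = {a, c, e}ᶜ
  {a, b, c, d}  = {e, f}ᶜ
  {a, b, e, f}  = {c, d}ᶜ
  {a, c, d, e}  = {c, d} ∪ {a, c, e}
  {a, c, e, f}  = {e, f} ∪ {a, c, e}
  {c, d, e, f}  = {c, d} ∪ {e, f}
  (now 11)
Iteration 2 adds 11:
  {a, b}  = {c, d, e, f}ᶜ
  {b, d}  = {a, c, e, f}ᶜ
  {b, f}  = {a, c, d, e}ᶜ
  {b, c, d, f}  = {b, d, f} ∪ {c, d}
  {b, d, e, f}  = {b, d, f} ∪ {e, f}
  {a, b, c, d, e}  = {a, c, e} ∪ {a, b, c, d}
  {a, b, c, d, f}  = {b, d, f} ∪ {a, b, c, d}
  {a, b, c, e, f}  = {a, c, e, f} ∪ {a, b, e, f}
  {a, b, d, e, f}  = {b, d, f} ∪ {a, b, e, f}
  {a, c, d, e, f}  = {a, c, e, f} ∪ {c, d}
  {b, c, d, e, f}  = {b, d, f} ∪ {c, d, e, f}
  (now 22)
Iteration 3: 14 new —
  {a}  = {b, c, d, e, f}ᶜ
  {b}  = {a, c, d, e, f}ᶜ
  {c}  = {a, b, d, e, f}ᶜ
  {d}  = {a, b, c, e, f}ᶜ
  {e}  = {a, b, c, d, f}ᶜ
  {f}  = {a, b, c, d, e}ᶜ
  {a, c}  = {b, d, e, f}ᶜ
  {a, e}  = {b, c, d, f}ᶜ
  {a, b, d}  = {b, d} ∪ {a, b}
  {a, b, f}  = {a, b} ∪ {b, f}
  {b, c, d}  = {c, d} ∪ {b, d}
  {b, e, f}  = {e, f} ∪ {b, f}
  {a, b, c, e}  = {a, c, e} ∪ {a, b}
  {a, b, d, f}  = {b, d, f} ∪ {a, b}
  (now 36)
Iteration 4 adds 24:
  {a, d}  = {a} ∪ {d}
  {a, f}  = {a} ∪ {f}
  {b, c}  = {b} ∪ {c}
  {b, e}  = {b} ∪ {e}
  {c, e}  = {a, b, d, f}ᶜ
  {c, f}  = {f} ∪ {c}
  {d, e}  = {e} ∪ {d}
  {d, f}  = {a, b, c, e}ᶜ
  {a, b, c}  = {a, b} ∪ {c}
  {a, b, e}  = {a, b} ∪ {e}
  {a, c, d}  = {b, e, f}ᶜ
  {a, c, f}  = {f} ∪ {a, c}
  {a, d, e}  = {a, e} ∪ {d}
  {a, e, f}  = {b, c, d}ᶜ
  {b, c, f}  = {b, f} ∪ {c}
  {b, d, e}  = {e} ∪ {b, d}
  {c, d, e}  = {a, b, f}ᶜ
  {c, d, f}  = {c, d} ∪ {f}
  {c, e, f}  = {a, b, d}ᶜ
  {d, e, f}  = {e, f} ∪ {d}
  {a, b, c, f}  = {b, f} ∪ {a, c}
  {a, b, d, e}  = {a, b, d} ∪ {e}
  {b, c, d, e}  = {b, c, d} ∪ {e}
  {b, c, e, f}  = {b, e, f} ∪ {c}
  (now 60)
Iteration 5. New:
  {a, d, f}  = {a, f} ∪ {a, d}
  {b, c, e}  = {b, e} ∪ {c, e}
  {a, c, d, f}  = {b, e}ᶜ
  {a, d, e, f}  = {b, c}ᶜ
  (now 64)
Iteration 6: already closed under ᶜ and ∪.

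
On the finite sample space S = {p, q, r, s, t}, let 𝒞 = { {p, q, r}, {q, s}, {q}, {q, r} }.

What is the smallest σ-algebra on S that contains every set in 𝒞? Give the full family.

σ(𝒞) = { {}, {p}, {q}, {r}, {s}, {t}, {p, q}, {p, r}, {p, s}, {p, t}, {q, r}, {q, s}, {q, t}, {r, s}, {r, t}, {s, t}, {p, q, r}, {p, q, s}, {p, q, t}, {p, r, s}, {p, r, t}, {p, s, t}, {q, r, s}, {q, r, t}, {q, s, t}, {r, s, t}, {p, q, r, s}, {p, q, r, t}, {p, q, s, t}, {p, r, s, t}, {q, r, s, t}, S }

Check:
Initial family (6 sets): { {}, {q}, {q, r}, {q, s}, {p, q, r}, S }.
Pass 1. New:
  {s, t}  = {p, q, r}ᶜ
  {p, r, t}  = {q, s}ᶜ
  {p, s, t}  = {q, r}ᶜ
  {q, r, s}  = {q, r} ∪ {q, s}
  {p, q, r, s}  = {p, q, r} ∪ {q, s}
  {p, r, s, t}  = {q}ᶜ
  (now 12)
Pass 2: +6 →
  {t}  = {p, q, r, s}ᶜ
  {p, t}  = {q, r, s}ᶜ
  {q, s, t}  = {q} ∪ {s, t}
  {p, q, r, t}  = {p, q, r} ∪ {p, r, t}
  {p, q, s, t}  = {p, s, t} ∪ {q}
  {q, r, s, t}  = {q, r, s} ∪ {s, t}
  (now 18)
Pass 3: 7 new —
  {p}  = {q, r, s, t}ᶜ
  {r}  = {p, q, s, t}ᶜ
  {s}  = {p, q, r, t}ᶜ
  {p, r}  = {q, s, t}ᶜ
  {q, t}  = {q} ∪ {t}
  {p, q, t}  = {p, t} ∪ {q}
  {q, r, t}  = {q, r} ∪ {t}
  (now 25)
Pass 4: 7 new —
  {p, q}  = {q} ∪ {p}
  {p, s}  = {q, r, t}ᶜ
  {r, s}  = {p, q, t}ᶜ
  {r, t}  = {t} ∪ {r}
  {p, q, s}  = {q, s} ∪ {p}
  {p, r, s}  = {q, t}ᶜ
  {r, s, t}  = {s, t} ∪ {r}
  (now 32)
After Pass 5 the family is unchanged; done.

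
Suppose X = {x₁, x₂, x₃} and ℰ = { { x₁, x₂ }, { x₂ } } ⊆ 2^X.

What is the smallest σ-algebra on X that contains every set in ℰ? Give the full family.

Start: ℰ ∪ {∅, X} = { ∅, { x₂ }, { x₁, x₂ }, X }.
Pass 1 adds 2:
  { x₃ }  = complement { x₁, x₂ }
  { x₁, x₃ }  = complement { x₂ }
  |family| = 6
Pass 2: 1 new —
  { x₂, x₃ }  = { x₃ } ∪ { x₂ }
  |family| = 7
Pass 3: +1 →
  { x₁ }  = complement { x₂, x₃ }
  |family| = 8
After Pass 4 the family is unchanged; done.

Therefore σ(ℰ) = { ∅, { x₁ }, { x₂ }, { x₃ }, { x₁, x₂ }, { x₁, x₃ }, { x₂, x₃ }, X } (|σ(ℰ)| = 8).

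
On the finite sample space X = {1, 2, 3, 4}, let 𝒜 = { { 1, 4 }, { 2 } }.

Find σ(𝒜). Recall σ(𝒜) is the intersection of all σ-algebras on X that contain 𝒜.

Start: 𝒜 ∪ {∅, X} = { {  }, { 2 }, { 1, 4 }, X }.
Round 1 (3 new):
  { 2, 3 }  = X∖{ 1, 4 }
  { 1, 2, 4 }  = { 2 } ∪ { 1, 4 }
  { 1, 3, 4 }  = X∖{ 2 }
  (now 7)
Round 2. New:
  { 3 }  = X∖{ 1, 2, 4 }
  (now 8)
Round 3: already closed under ᶜ and ∪.

σ(𝒜) = { {  }, { 2 }, { 3 }, { 1, 4 }, { 2, 3 }, { 1, 2, 4 }, { 1, 3, 4 }, X }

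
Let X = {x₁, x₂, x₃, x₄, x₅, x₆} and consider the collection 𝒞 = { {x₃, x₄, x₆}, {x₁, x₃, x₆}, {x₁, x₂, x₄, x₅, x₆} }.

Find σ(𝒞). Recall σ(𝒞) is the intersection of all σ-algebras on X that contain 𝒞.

Seed the family with 𝒞 together with ∅ and X: { ∅, {x₁, x₃, x₆}, {x₃, x₄, x₆}, {x₁, x₂, x₄, x₅, x₆}, X }.
Pass 1: +4 →
  {x₃}  = complement {x₁, x₂, x₄, x₅, x₆}
  {x₁, x₂, x₅}  = complement {x₃, x₄, x₆}
  {x₂, x₄, x₅}  = complement {x₁, x₃, x₆}
  {x₁, x₃, x₄, x₆}  = {x₁, x₃, x₆} ∪ {x₃, x₄, x₆}
  (now 9)
Pass 2 (6 new):
  {x₂, x₅}  = complement {x₁, x₃, x₄, x₆}
  {x₁, x₂, x₃, x₅}  = {x₃} ∪ {x₁, x₂, x₅}
  {x₁, x₂, x₄, x₅}  = {x₁, x₂, x₅} ∪ {x₂, x₄, x₅}
  {x₂, x₃, x₄, x₅}  = {x₃} ∪ {x₂, x₄, x₅}
  {x₁, x₂, x₃, x₅, x₆}  = {x₁, x₃, x₆} ∪ {x₁, x₂, x₅}
  {x₂, x₃, x₄, x₅, x₆}  = {x₃, x₄, x₆} ∪ {x₂, x₄, x₅}
  (now 15)
Pass 3. New:
  {x₁}  = complement {x₂, x₃, x₄, x₅, x₆}
  {x₄}  = complement {x₁, x₂, x₃, x₅, x₆}
  {x₁, x₆}  = complement {x₂, x₃, x₄, x₅}
  {x₃, x₆}  = complement {x₁, x₂, x₄, x₅}
  {x₄, x₆}  = complement {x₁, x₂, x₃, x₅}
  {x₂, x₃, x₅}  = {x₃} ∪ {x₂, x₅}
  {x₁, x₂, x₃, x₄, x₅}  = {x₃} ∪ {x₁, x₂, x₄, x₅}
  (now 22)
Pass 4 (8 new):
  {x₆}  = complement {x₁, x₂, x₃, x₄, x₅}
  {x₁, x₃}  = {x₃} ∪ {x₁}
  {x₁, x₄}  = {x₄} ∪ {x₁}
  {x₃, x₄}  = {x₃} ∪ {x₄}
  {x₁, x₄, x₆}  = complement {x₂, x₃, x₅}
  {x₁, x₂, x₅, x₆}  = {x₂, x₅} ∪ {x₁, x₆}
  {x₂, x₃, x₅, x₆}  = {x₂, x₅} ∪ {x₃, x₆}
  {x₂, x₄, x₅, x₆}  = {x₂, x₅} ∪ {x₄, x₆}
  (now 30)
Pass 5: 2 new —
  {x₁, x₃, x₄}  = {x₃, x₄} ∪ {x₁}
  {x₂, x₅, x₆}  = {x₂, x₅} ∪ {x₆}
  (now 32)
After Pass 6 the family is unchanged; done.

|σ(𝒞)| = 32.  σ(𝒞) = { ∅, {x₁}, {x₃}, {x₄}, {x₆}, {x₁, x₃}, {x₁, x₄}, {x₁, x₆}, {x₂, x₅}, {x₃, x₄}, {x₃, x₆}, {x₄, x₆}, {x₁, x₂, x₅}, {x₁, x₃, x₄}, {x₁, x₃, x₆}, {x₁, x₄, x₆}, {x₂, x₃, x₅}, {x₂, x₄, x₅}, {x₂, x₅, x₆}, {x₃, x₄, x₆}, {x₁, x₂, x₃, x₅}, {x₁, x₂, x₄, x₅}, {x₁, x₂, x₅, x₆}, {x₁, x₃, x₄, x₆}, {x₂, x₃, x₄, x₅}, {x₂, x₃, x₅, x₆}, {x₂, x₄, x₅, x₆}, {x₁, x₂, x₃, x₄, x₅}, {x₁, x₂, x₃, x₅, x₆}, {x₁, x₂, x₄, x₅, x₆}, {x₂, x₃, x₄, x₅, x₆}, X }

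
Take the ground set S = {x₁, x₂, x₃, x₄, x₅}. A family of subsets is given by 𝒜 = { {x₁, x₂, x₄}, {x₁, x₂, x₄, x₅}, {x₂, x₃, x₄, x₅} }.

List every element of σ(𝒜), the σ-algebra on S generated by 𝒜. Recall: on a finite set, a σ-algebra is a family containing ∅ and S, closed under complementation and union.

Start: 𝒜 ∪ {∅, S} = { {}, {x₁, x₂, x₄}, {x₁, x₂, x₄, x₅}, {x₂, x₃, x₄, x₅}, S }.
Pass 1 adds 3:
  {x₁}  = complement {x₂, x₃, x₄, x₅}
  {x₃}  = complement {x₁, x₂, x₄, x₅}
  {x₃, x₅}  = complement {x₁, x₂, x₄}
  (now 8)
Pass 2 adds 3:
  {x₁, x₃}  = {x₃} ∪ {x₁}
  {x₁, x₃, x₅}  = {x₃, x₅} ∪ {x₁}
  {x₁, x₂, x₃, x₄}  = {x₃} ∪ {x₁, x₂, x₄}
  (now 11)
Pass 3: 3 new —
  {x₅}  = complement {x₁, x₂, x₃, x₄}
  {x₂, x₄}  = complement {x₁, x₃, x₅}
  {x₂, x₄, x₅}  = complement {x₁, x₃}
  (now 14)
Pass 4: +2 →
  {x₁, x₅}  = {x₅} ∪ {x₁}
  {x₂, x₃, x₄}  = {x₃} ∪ {x₂, x₄}
  (now 16)
Pass 5: stable.

Therefore σ(𝒜) = { {}, {x₁}, {x₃}, {x₅}, {x₁, x₃}, {x₁, x₅}, {x₂, x₄}, {x₃, x₅}, {x₁, x₂, x₄}, {x₁, x₃, x₅}, {x₂, x₃, x₄}, {x₂, x₄, x₅}, {x₁, x₂, x₃, x₄}, {x₁, x₂, x₄, x₅}, {x₂, x₃, x₄, x₅}, S } (|σ(𝒜)| = 16).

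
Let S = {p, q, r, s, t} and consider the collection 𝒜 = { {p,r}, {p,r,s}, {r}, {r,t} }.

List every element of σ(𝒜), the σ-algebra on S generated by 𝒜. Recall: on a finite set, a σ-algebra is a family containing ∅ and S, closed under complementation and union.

Start: 𝒜 ∪ {∅, S} = { {}, {r}, {p,r}, {r,t}, {p,r,s}, S }.
Pass 1: 6 new —
  {q,t}  = ᶜ of {p,r,s}
  {p,q,s}  = ᶜ of {r,t}
  {p,r,t}  = {p,r} ∪ {r,t}
  {q,s,t}  = ᶜ of {p,r}
  {p,q,s,t}  = ᶜ of {r}
  {p,r,s,t}  = {p,r,s} ∪ {r,t}
  (now 12)
Pass 2 adds 6:
  {q}  = ᶜ of {p,r,s,t}
  {q,s}  = ᶜ of {p,r,t}
  {q,r,t}  = {q,t} ∪ {r}
  {p,q,r,s}  = {p,q,s} ∪ {r}
  {p,q,r,t}  = {q,t} ∪ {p,r,t}
  {q,r,s,t}  = {r} ∪ {q,s,t}
  (now 18)
Pass 3. New:
  {p}  = ᶜ of {q,r,s,t}
  {s}  = ᶜ of {p,q,r,t}
  {t}  = ᶜ of {p,q,r,s}
  {p,s}  = ᶜ of {q,r,t}
  {q,r}  = {r} ∪ {q}
  {p,q,r}  = {p,r} ∪ {q}
  {q,r,s}  = {r} ∪ {q,s}
  (now 25)
Pass 4. New:
  {p,q}  = {q} ∪ {p}
  {p,t}  = ᶜ of {q,r,s}
  {r,s}  = {r} ∪ {s}
  {s,t}  = ᶜ of {p,q,r}
  {p,q,t}  = {q,t} ∪ {p}
  {p,s,t}  = ᶜ of {q,r}
  {r,s,t}  = {s} ∪ {r,t}
  (now 32)
Pass 5: no new sets; the family is a σ-algebra.

Hence σ(𝒜) has 32 members: { {}, {p}, {q}, {r}, {s}, {t}, {p,q}, {p,r}, {p,s}, {p,t}, {q,r}, {q,s}, {q,t}, {r,s}, {r,t}, {s,t}, {p,q,r}, {p,q,s}, {p,q,t}, {p,r,s}, {p,r,t}, {p,s,t}, {q,r,s}, {q,r,t}, {q,s,t}, {r,s,t}, {p,q,r,s}, {p,q,r,t}, {p,q,s,t}, {p,r,s,t}, {q,r,s,t}, S }.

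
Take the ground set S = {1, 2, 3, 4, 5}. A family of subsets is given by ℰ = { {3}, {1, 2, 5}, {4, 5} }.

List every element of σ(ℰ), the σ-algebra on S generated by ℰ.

Initial family (5 sets): { ∅, {3}, {4, 5}, {1, 2, 5}, S }.
Step 1: +5 →
  {3, 4}  = ᶜ of {1, 2, 5}
  {1, 2, 3}  = ᶜ of {4, 5}
  {3, 4, 5}  = {4, 5} ∪ {3}
  {1, 2, 3, 5}  = {3} ∪ {1, 2, 5}
  {1, 2, 4, 5}  = ᶜ of {3}
  |family| = 10
Step 2. New:
  {4}  = ᶜ of {1, 2, 3, 5}
  {1, 2}  = ᶜ of {3, 4, 5}
  {1, 2, 3, 4}  = {3, 4} ∪ {1, 2, 3}
  |family| = 13
Step 3 adds 2:
  {5}  = ᶜ of {1, 2, 3, 4}
  {1, 2, 4}  = {1, 2} ∪ {4}
  |family| = 15
Step 4. New:
  {3, 5}  = ᶜ of {1, 2, 4}
  |family| = 16
Step 5: stable.

Hence σ(ℰ) has 16 members: { ∅, {3}, {4}, {5}, {1, 2}, {3, 4}, {3, 5}, {4, 5}, {1, 2, 3}, {1, 2, 4}, {1, 2, 5}, {3, 4, 5}, {1, 2, 3, 4}, {1, 2, 3, 5}, {1, 2, 4, 5}, S }.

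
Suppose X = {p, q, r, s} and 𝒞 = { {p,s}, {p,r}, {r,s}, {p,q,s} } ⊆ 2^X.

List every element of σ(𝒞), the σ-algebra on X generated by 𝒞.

Answer: σ(𝒞) = { {}, {p}, {q}, {r}, {s}, {p,q}, {p,r}, {p,s}, {q,r}, {q,s}, {r,s}, {p,q,r}, {p,q,s}, {p,r,s}, {q,r,s}, X }

Check:
Take S₀ = 𝒞 ∪ {∅, X} = { {}, {p,r}, {p,s}, {r,s}, {p,q,s}, X }.
Step 1: +5 →
  {r}  = {p,q,s}ᶜ
  {p,q}  = {r,s}ᶜ
  {q,r}  = {p,s}ᶜ
  {q,s}  = {p,r}ᶜ
  {p,r,s}  = {r,s} ∪ {p,s}
  [11 total]
Step 2: 3 new —
  {q}  = {p,r,s}ᶜ
  {p,q,r}  = {p,q} ∪ {r}
  {q,r,s}  = {r,s} ∪ {q,r}
  [14 total]
Step 3 adds 2:
  {p}  = {q,r,s}ᶜ
  {s}  = {p,q,r}ᶜ
  [16 total]
Step 4: no new sets; the family is a σ-algebra.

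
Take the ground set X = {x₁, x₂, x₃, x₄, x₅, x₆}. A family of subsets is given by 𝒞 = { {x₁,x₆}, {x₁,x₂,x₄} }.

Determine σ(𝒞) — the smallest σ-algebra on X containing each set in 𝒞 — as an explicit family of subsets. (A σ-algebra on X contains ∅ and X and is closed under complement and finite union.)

Seed the family with 𝒞 together with ∅ and X: { ∅, {x₁,x₆}, {x₁,x₂,x₄}, X }.
Iteration 1 (3 new):
  {x₃,x₅,x₆}  = X∖{x₁,x₂,x₄}
  {x₁,x₂,x₄,x₆}  = {x₁,x₂,x₄} ∪ {x₁,x₆}
  {x₂,x₃,x₄,x₅}  = X∖{x₁,x₆}
  |family| = 7
Iteration 2 (4 new):
  {x₃,x₅}  = X∖{x₁,x₂,x₄,x₆}
  {x₁,x₃,x₅,x₆}  = {x₃,x₅,x₆} ∪ {x₁,x₆}
  {x₁,x₂,x₃,x₄,x₅}  = {x₂,x₃,x₄,x₅} ∪ {x₁,x₂,x₄}
  {x₂,x₃,x₄,x₅,x₆}  = {x₃,x₅,x₆} ∪ {x₂,x₃,x₄,x₅}
  |family| = 11
Iteration 3: +3 →
  {x₁}  = X∖{x₂,x₃,x₄,x₅,x₆}
  {x₆}  = X∖{x₁,x₂,x₃,x₄,x₅}
  {x₂,x₄}  = X∖{x₁,x₃,x₅,x₆}
  |family| = 14
Iteration 4. New:
  {x₁,x₃,x₅}  = {x₃,x₅} ∪ {x₁}
  {x₂,x₄,x₆}  = {x₂,x₄} ∪ {x₆}
  |family| = 16
Iteration 5 adds nothing — fixpoint reached.

|σ(𝒞)| = 16.  σ(𝒞) = { ∅, {x₁}, {x₆}, {x₁,x₆}, {x₂,x₄}, {x₃,x₅}, {x₁,x₂,x₄}, {x₁,x₃,x₅}, {x₂,x₄,x₆}, {x₃,x₅,x₆}, {x₁,x₂,x₄,x₆}, {x₁,x₃,x₅,x₆}, {x₂,x₃,x₄,x₅}, {x₁,x₂,x₃,x₄,x₅}, {x₂,x₃,x₄,x₅,x₆}, X }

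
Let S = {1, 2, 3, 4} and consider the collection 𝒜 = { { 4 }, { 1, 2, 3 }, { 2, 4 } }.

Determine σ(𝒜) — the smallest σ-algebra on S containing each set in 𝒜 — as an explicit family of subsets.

Answer: σ(𝒜) = { ∅, { 2 }, { 4 }, { 1, 3 }, { 2, 4 }, { 1, 2, 3 }, { 1, 3, 4 }, S }

Check:
Take S₀ = 𝒜 ∪ {∅, S} = { ∅, { 4 }, { 2, 4 }, { 1, 2, 3 }, S }.
Pass 1 adds 1:
  { 1, 3 }  = complement { 2, 4 }
Pass 2 adds 1:
  { 1, 3, 4 }  = { 4 } ∪ { 1, 3 }
Pass 3: +1 →
  { 2 }  = complement { 1, 3, 4 }
After Pass 4 the family is unchanged; done.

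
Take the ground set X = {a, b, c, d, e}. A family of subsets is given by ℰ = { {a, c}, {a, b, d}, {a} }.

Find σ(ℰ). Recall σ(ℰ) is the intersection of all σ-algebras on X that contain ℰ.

Take S₀ = ℰ ∪ {∅, X} = { {}, {a}, {a, c}, {a, b, d}, X }.
Round 1. New:
  {c, e}  = complement {a, b, d}
  {b, d, e}  = complement {a, c}
  {a, b, c, d}  = {a, c} ∪ {a, b, d}
  {b, c, d, e}  = complement {a}
  — 9 sets.
Round 2 (3 new):
  {e}  = complement {a, b, c, d}
  {a, c, e}  = {a, c} ∪ {c, e}
  {a, b, d, e}  = {a, b, d} ∪ {b, d, e}
  — 12 sets.
Round 3: +3 →
  {c}  = complement {a, b, d, e}
  {a, e}  = {e} ∪ {a}
  {b, d}  = complement {a, c, e}
  — 15 sets.
Round 4 adds 1:
  {b, c, d}  = complement {a, e}
  — 16 sets.
Round 5: closed — nothing new.

|σ(ℰ)| = 16.  σ(ℰ) = { {}, {a}, {c}, {e}, {a, c}, {a, e}, {b, d}, {c, e}, {a, b, d}, {a, c, e}, {b, c, d}, {b, d, e}, {a, b, c, d}, {a, b, d, e}, {b, c, d, e}, X }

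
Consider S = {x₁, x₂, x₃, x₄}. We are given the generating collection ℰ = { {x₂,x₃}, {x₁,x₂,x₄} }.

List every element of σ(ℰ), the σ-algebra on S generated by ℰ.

Initial family (4 sets): { {}, {x₂,x₃}, {x₁,x₂,x₄}, S }.
Pass 1 adds 2:
  {x₃}  = complement {x₁,x₂,x₄}
  {x₁,x₄}  = complement {x₂,x₃}
  |family| = 6
Pass 2: +1 →
  {x₁,x₃,x₄}  = {x₃} ∪ {x₁,x₄}
  |family| = 7
Pass 3 (1 new):
  {x₂}  = complement {x₁,x₃,x₄}
  |family| = 8
Pass 4 adds nothing — fixpoint reached.

Hence σ(ℰ) has 8 members: { {}, {x₂}, {x₃}, {x₁,x₄}, {x₂,x₃}, {x₁,x₂,x₄}, {x₁,x₃,x₄}, S }.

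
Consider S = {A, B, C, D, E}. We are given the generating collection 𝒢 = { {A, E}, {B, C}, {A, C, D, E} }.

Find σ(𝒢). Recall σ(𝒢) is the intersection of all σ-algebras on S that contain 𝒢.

Seed the family with 𝒢 together with ∅ and S: { {}, {A, E}, {B, C}, {A, C, D, E}, S }.
Iteration 1. New:
  {B}  = ᶜ of {A, C, D, E}
  {A, D, E}  = ᶜ of {B, C}
  {B, C, D}  = ᶜ of {A, E}
  {A, B, C, E}  = {B, C} ∪ {A, E}
  (now 9)
Iteration 2 (3 new):
  {D}  = ᶜ of {A, B, C, E}
  {A, B, E}  = {B} ∪ {A, E}
  {A, B, D, E}  = {A, D, E} ∪ {B}
  (now 12)
Iteration 3: +3 →
  {C}  = ᶜ of {A, B, D, E}
  {B, D}  = {D} ∪ {B}
  {C, D}  = ᶜ of {A, B, E}
  (now 15)
Iteration 4: 1 new —
  {A, C, E}  = ᶜ of {B, D}
  (now 16)
Iteration 5 adds nothing — fixpoint reached.

Therefore σ(𝒢) = { {}, {B}, {C}, {D}, {A, E}, {B, C}, {B, D}, {C, D}, {A, B, E}, {A, C, E}, {A, D, E}, {B, C, D}, {A, B, C, E}, {A, B, D, E}, {A, C, D, E}, S } (|σ(𝒢)| = 16).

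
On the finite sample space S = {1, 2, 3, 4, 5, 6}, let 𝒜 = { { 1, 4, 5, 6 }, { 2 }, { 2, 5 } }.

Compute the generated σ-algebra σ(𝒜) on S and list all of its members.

Seed the family with 𝒜 together with ∅ and S: { {}, { 2 }, { 2, 5 }, { 1, 4, 5, 6 }, S }.
Step 1 (4 new):
  { 2, 3 }  = { 1, 4, 5, 6 }ᶜ
  { 1, 3, 4, 6 }  = { 2, 5 }ᶜ
  { 1, 2, 4, 5, 6 }  = { 2, 5 } ∪ { 1, 4, 5, 6 }
  { 1, 3, 4, 5, 6 }  = { 2 }ᶜ
Step 2: +3 →
  { 3 }  = { 1, 2, 4, 5, 6 }ᶜ
  { 2, 3, 5 }  = { 2, 5 } ∪ { 2, 3 }
  { 1, 2, 3, 4, 6 }  = { 2 } ∪ { 1, 3, 4, 6 }
Step 3 adds 2:
  { 5 }  = { 1, 2, 3, 4, 6 }ᶜ
  { 1, 4, 6 }  = { 2, 3, 5 }ᶜ
Step 4 (2 new):
  { 3, 5 }  = { 3 } ∪ { 5 }
  { 1, 2, 4, 6 }  = { 2 } ∪ { 1, 4, 6 }
Step 5 adds nothing — fixpoint reached.

|σ(𝒜)| = 16.  σ(𝒜) = { {}, { 2 }, { 3 }, { 5 }, { 2, 3 }, { 2, 5 }, { 3, 5 }, { 1, 4, 6 }, { 2, 3, 5 }, { 1, 2, 4, 6 }, { 1, 3, 4, 6 }, { 1, 4, 5, 6 }, { 1, 2, 3, 4, 6 }, { 1, 2, 4, 5, 6 }, { 1, 3, 4, 5, 6 }, S }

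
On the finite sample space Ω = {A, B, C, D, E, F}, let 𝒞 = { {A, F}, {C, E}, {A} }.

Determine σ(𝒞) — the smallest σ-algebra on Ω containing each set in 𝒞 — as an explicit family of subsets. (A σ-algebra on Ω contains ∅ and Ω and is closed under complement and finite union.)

σ(𝒞) (16 sets): { {}, {A}, {F}, {A, F}, {B, D}, {C, E}, {A, B, D}, {A, C, E}, {B, D, F}, {C, E, F}, {A, B, D, F}, {A, C, E, F}, {B, C, D, E}, {A, B, C, D, E}, {B, C, D, E, F}, Ω }

Check:
Begin from { {}, {A}, {A, F}, {C, E}, Ω } (that is, 𝒞 plus ∅ and Ω).
Iteration 1: 5 new —
  {A, C, E}  = {C, E} ∪ {A}
  {A, B, D, F}  = Ω∖{C, E}
  {A, C, E, F}  = {A, F} ∪ {C, E}
  {B, C, D, E}  = Ω∖{A, F}
  {B, C, D, E, F}  = Ω∖{A}
Iteration 2 adds 3:
  {B, D}  = Ω∖{A, C, E, F}
  {B, D, F}  = Ω∖{A, C, E}
  {A, B, C, D, E}  = {A, C, E} ∪ {B, C, D, E}
Iteration 3 adds 2:
  {F}  = Ω∖{A, B, C, D, E}
  {A, B, D}  = {B, D} ∪ {A}
Iteration 4 (1 new):
  {C, E, F}  = Ω∖{A, B, D}
Iteration 5: no new sets; the family is a σ-algebra.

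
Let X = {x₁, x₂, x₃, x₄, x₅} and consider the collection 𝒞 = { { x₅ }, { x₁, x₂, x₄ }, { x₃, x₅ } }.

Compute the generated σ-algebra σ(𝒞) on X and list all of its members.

Take S₀ = 𝒞 ∪ {∅, X} = { {}, { x₅ }, { x₃, x₅ }, { x₁, x₂, x₄ }, X }.
Round 1: +2 →
  { x₁, x₂, x₃, x₄ }  = X∖{ x₅ }
  { x₁, x₂, x₄, x₅ }  = { x₁, x₂, x₄ } ∪ { x₅ }
  (now 7)
Round 2: +1 →
  { x₃ }  = X∖{ x₁, x₂, x₄, x₅ }
  (now 8)
Round 3: already closed under ᶜ and ∪.

Hence σ(𝒞) has 8 members: { {}, { x₃ }, { x₅ }, { x₃, x₅ }, { x₁, x₂, x₄ }, { x₁, x₂, x₃, x₄ }, { x₁, x₂, x₄, x₅ }, X }.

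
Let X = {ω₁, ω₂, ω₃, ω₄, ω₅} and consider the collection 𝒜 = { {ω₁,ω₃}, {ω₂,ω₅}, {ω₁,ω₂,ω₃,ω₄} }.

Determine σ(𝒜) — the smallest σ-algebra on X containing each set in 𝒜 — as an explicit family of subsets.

Seed the family with 𝒜 together with ∅ and X: { ∅, {ω₁,ω₃}, {ω₂,ω₅}, {ω₁,ω₂,ω₃,ω₄}, X }.
Step 1. New:
  {ω₅}  = complement {ω₁,ω₂,ω₃,ω₄}
  {ω₁,ω₃,ω₄}  = complement {ω₂,ω₅}
  {ω₂,ω₄,ω₅}  = complement {ω₁,ω₃}
  {ω₁,ω₂,ω₃,ω₅}  = {ω₂,ω₅} ∪ {ω₁,ω₃}
  — 9 sets.
Step 2: 3 new —
  {ω₄}  = complement {ω₁,ω₂,ω₃,ω₅}
  {ω₁,ω₃,ω₅}  = {ω₅} ∪ {ω₁,ω₃}
  {ω₁,ω₃,ω₄,ω₅}  = {ω₅} ∪ {ω₁,ω₃,ω₄}
  — 12 sets.
Step 3. New:
  {ω₂}  = complement {ω₁,ω₃,ω₄,ω₅}
  {ω₂,ω₄}  = complement {ω₁,ω₃,ω₅}
  {ω₄,ω₅}  = {ω₄} ∪ {ω₅}
  — 15 sets.
Step 4. New:
  {ω₁,ω₂,ω₃}  = complement {ω₄,ω₅}
  — 16 sets.
Step 5: already closed under ᶜ and ∪.

Therefore σ(𝒜) = { ∅, {ω₂}, {ω₄}, {ω₅}, {ω₁,ω₃}, {ω₂,ω₄}, {ω₂,ω₅}, {ω₄,ω₅}, {ω₁,ω₂,ω₃}, {ω₁,ω₃,ω₄}, {ω₁,ω₃,ω₅}, {ω₂,ω₄,ω₅}, {ω₁,ω₂,ω₃,ω₄}, {ω₁,ω₂,ω₃,ω₅}, {ω₁,ω₃,ω₄,ω₅}, X } (|σ(𝒜)| = 16).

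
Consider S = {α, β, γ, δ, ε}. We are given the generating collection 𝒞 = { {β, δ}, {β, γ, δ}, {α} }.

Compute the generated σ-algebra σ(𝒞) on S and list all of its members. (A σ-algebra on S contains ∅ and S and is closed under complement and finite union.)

Start: 𝒞 ∪ {∅, S} = { {}, {α}, {β, δ}, {β, γ, δ}, S }.
Round 1. New:
  {α, ε}  = complement {β, γ, δ}
  {α, β, δ}  = {β, δ} ∪ {α}
  {α, γ, ε}  = complement {β, δ}
  {α, β, γ, δ}  = {β, γ, δ} ∪ {α}
  {β, γ, δ, ε}  = complement {α}
  (now 10)
Round 2: 3 new —
  {ε}  = complement {α, β, γ, δ}
  {γ, ε}  = complement {α, β, δ}
  {α, β, δ, ε}  = {α, β, δ} ∪ {α, ε}
  (now 13)
Round 3 adds 2:
  {γ}  = complement {α, β, δ, ε}
  {β, δ, ε}  = {β, δ} ∪ {ε}
  (now 15)
Round 4: +1 →
  {α, γ}  = complement {β, δ, ε}
  (now 16)
After Round 5 the family is unchanged; done.

σ(𝒞) = { {}, {α}, {γ}, {ε}, {α, γ}, {α, ε}, {β, δ}, {γ, ε}, {α, β, δ}, {α, γ, ε}, {β, γ, δ}, {β, δ, ε}, {α, β, γ, δ}, {α, β, δ, ε}, {β, γ, δ, ε}, S }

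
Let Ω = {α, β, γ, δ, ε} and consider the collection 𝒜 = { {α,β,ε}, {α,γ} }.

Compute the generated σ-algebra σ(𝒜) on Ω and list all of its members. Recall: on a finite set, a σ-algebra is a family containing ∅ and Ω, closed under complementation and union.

σ(𝒜) = { ∅, {α}, {γ}, {δ}, {α,γ}, {α,δ}, {β,ε}, {γ,δ}, {α,β,ε}, {α,γ,δ}, {β,γ,ε}, {β,δ,ε}, {α,β,γ,ε}, {α,β,δ,ε}, {β,γ,δ,ε}, Ω }

Working:
Initial family (4 sets): { ∅, {α,γ}, {α,β,ε}, Ω }.
Pass 1 adds 3:
  {γ,δ}  = {α,β,ε}ᶜ
  {β,δ,ε}  = {α,γ}ᶜ
  {α,β,γ,ε}  = {α,β,ε} ∪ {α,γ}
  |family| = 7
Pass 2 (4 new):
  {δ}  = {α,β,γ,ε}ᶜ
  {α,γ,δ}  = {γ,δ} ∪ {α,γ}
  {α,β,δ,ε}  = {α,β,ε} ∪ {β,δ,ε}
  {β,γ,δ,ε}  = {γ,δ} ∪ {β,δ,ε}
  |family| = 11
Pass 3: +3 →
  {α}  = {β,γ,δ,ε}ᶜ
  {γ}  = {α,β,δ,ε}ᶜ
  {β,ε}  = {α,γ,δ}ᶜ
  |family| = 14
Pass 4: 2 new —
  {α,δ}  = {δ} ∪ {α}
  {β,γ,ε}  = {γ} ∪ {β,ε}
  |family| = 16
Pass 5: closed — nothing new.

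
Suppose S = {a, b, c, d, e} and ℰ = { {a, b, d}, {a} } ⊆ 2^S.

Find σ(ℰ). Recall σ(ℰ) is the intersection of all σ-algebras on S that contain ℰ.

Take S₀ = ℰ ∪ {∅, S} = { {}, {a}, {a, b, d}, S }.
Step 1: 2 new —
  {c, e}  = ᶜ of {a, b, d}
  {b, c, d, e}  = ᶜ of {a}
Step 2. New:
  {a, c, e}  = {c, e} ∪ {a}
Step 3 (1 new):
  {b, d}  = ᶜ of {a, c, e}
Step 4: closed — nothing new.

σ(ℰ) = { {}, {a}, {b, d}, {c, e}, {a, b, d}, {a, c, e}, {b, c, d, e}, S }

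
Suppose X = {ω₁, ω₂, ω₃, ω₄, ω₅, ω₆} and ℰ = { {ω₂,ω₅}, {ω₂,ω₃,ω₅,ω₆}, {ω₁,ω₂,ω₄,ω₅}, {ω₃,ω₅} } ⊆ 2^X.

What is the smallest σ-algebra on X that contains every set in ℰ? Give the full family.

Start: ℰ ∪ {∅, X} = { ∅, {ω₂,ω₅}, {ω₃,ω₅}, {ω₁,ω₂,ω₄,ω₅}, {ω₂,ω₃,ω₅,ω₆}, X }.
Round 1 adds 6:
  {ω₁,ω₄}  = complement {ω₂,ω₃,ω₅,ω₆}
  {ω₃,ω₆}  = complement {ω₁,ω₂,ω₄,ω₅}
  {ω₂,ω₃,ω₅}  = {ω₂,ω₅} ∪ {ω₃,ω₅}
  {ω₁,ω₂,ω₄,ω₆}  = complement {ω₃,ω₅}
  {ω₁,ω₃,ω₄,ω₆}  = complement {ω₂,ω₅}
  {ω₁,ω₂,ω₃,ω₄,ω₅}  = {ω₃,ω₅} ∪ {ω₁,ω₂,ω₄,ω₅}
Round 2 adds 7:
  {ω₆}  = complement {ω₁,ω₂,ω₃,ω₄,ω₅}
  {ω₁,ω₄,ω₆}  = complement {ω₂,ω₃,ω₅}
  {ω₃,ω₅,ω₆}  = {ω₃,ω₆} ∪ {ω₃,ω₅}
  {ω₁,ω₃,ω₄,ω₅}  = {ω₁,ω₄} ∪ {ω₃,ω₅}
  {ω₁,ω₂,ω₃,ω₄,ω₆}  = {ω₁,ω₂,ω₄,ω₆} ∪ {ω₃,ω₆}
  {ω₁,ω₂,ω₄,ω₅,ω₆}  = {ω₂,ω₅} ∪ {ω₁,ω₂,ω₄,ω₆}
  {ω₁,ω₃,ω₄,ω₅,ω₆}  = {ω₁,ω₃,ω₄,ω₆} ∪ {ω₃,ω₅}
Round 3: +6 →
  {ω₂}  = complement {ω₁,ω₃,ω₄,ω₅,ω₆}
  {ω₃}  = complement {ω₁,ω₂,ω₄,ω₅,ω₆}
  {ω₅}  = complement {ω₁,ω₂,ω₃,ω₄,ω₆}
  {ω₂,ω₆}  = complement {ω₁,ω₃,ω₄,ω₅}
  {ω₁,ω₂,ω₄}  = complement {ω₃,ω₅,ω₆}
  {ω₂,ω₅,ω₆}  = {ω₂,ω₅} ∪ {ω₆}
Round 4: 7 new —
  {ω₂,ω₃}  = {ω₂} ∪ {ω₃}
  {ω₅,ω₆}  = {ω₆} ∪ {ω₅}
  {ω₁,ω₃,ω₄}  = complement {ω₂,ω₅,ω₆}
  {ω₁,ω₄,ω₅}  = {ω₅} ∪ {ω₁,ω₄}
  {ω₂,ω₃,ω₆}  = {ω₂} ∪ {ω₃,ω₆}
  {ω₁,ω₂,ω₃,ω₄}  = {ω₁,ω₂,ω₄} ∪ {ω₃}
  {ω₁,ω₄,ω₅,ω₆}  = {ω₁,ω₄,ω₆} ∪ {ω₅}
Round 5: no new sets; the family is a σ-algebra.

Hence σ(ℰ) has 32 members: { ∅, {ω₂}, {ω₃}, {ω₅}, {ω₆}, {ω₁,ω₄}, {ω₂,ω₃}, {ω₂,ω₅}, {ω₂,ω₆}, {ω₃,ω₅}, {ω₃,ω₆}, {ω₅,ω₆}, {ω₁,ω₂,ω₄}, {ω₁,ω₃,ω₄}, {ω₁,ω₄,ω₅}, {ω₁,ω₄,ω₆}, {ω₂,ω₃,ω₅}, {ω₂,ω₃,ω₆}, {ω₂,ω₅,ω₆}, {ω₃,ω₅,ω₆}, {ω₁,ω₂,ω₃,ω₄}, {ω₁,ω₂,ω₄,ω₅}, {ω₁,ω₂,ω₄,ω₆}, {ω₁,ω₃,ω₄,ω₅}, {ω₁,ω₃,ω₄,ω₆}, {ω₁,ω₄,ω₅,ω₆}, {ω₂,ω₃,ω₅,ω₆}, {ω₁,ω₂,ω₃,ω₄,ω₅}, {ω₁,ω₂,ω₃,ω₄,ω₆}, {ω₁,ω₂,ω₄,ω₅,ω₆}, {ω₁,ω₃,ω₄,ω₅,ω₆}, X }.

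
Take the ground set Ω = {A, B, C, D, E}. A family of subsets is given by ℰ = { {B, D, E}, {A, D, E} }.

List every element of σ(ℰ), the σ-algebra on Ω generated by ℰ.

Begin from { {}, {A, D, E}, {B, D, E}, Ω } (that is, ℰ plus ∅ and Ω).
Pass 1 adds 3:
  {A, C}  = ᶜ of {B, D, E}
  {B, C}  = ᶜ of {A, D, E}
  {A, B, D, E}  = {B, D, E} ∪ {A, D, E}
Pass 2 (4 new):
  {C}  = ᶜ of {A, B, D, E}
  {A, B, C}  = {B, C} ∪ {A, C}
  {A, C, D, E}  = {A, D, E} ∪ {A, C}
  {B, C, D, E}  = {B, C} ∪ {B, D, E}
Pass 3 (3 new):
  {A}  = ᶜ of {B, C, D, E}
  {B}  = ᶜ of {A, C, D, E}
  {D, E}  = ᶜ of {A, B, C}
Pass 4: 2 new —
  {A, B}  = {B} ∪ {A}
  {C, D, E}  = {C} ∪ {D, E}
Pass 5: no new sets; the family is a σ-algebra.

Hence σ(ℰ) has 16 members: { {}, {A}, {B}, {C}, {A, B}, {A, C}, {B, C}, {D, E}, {A, B, C}, {A, D, E}, {B, D, E}, {C, D, E}, {A, B, D, E}, {A, C, D, E}, {B, C, D, E}, Ω }.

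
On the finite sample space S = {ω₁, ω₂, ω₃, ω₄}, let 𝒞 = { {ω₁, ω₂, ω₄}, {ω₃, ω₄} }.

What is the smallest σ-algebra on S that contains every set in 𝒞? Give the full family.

Initial family (4 sets): { {}, {ω₃, ω₄}, {ω₁, ω₂, ω₄}, S }.
Iteration 1. New:
  {ω₃}  = {ω₁, ω₂, ω₄}ᶜ
  {ω₁, ω₂}  = {ω₃, ω₄}ᶜ
  — 6 sets.
Iteration 2. New:
  {ω₁, ω₂, ω₃}  = {ω₃} ∪ {ω₁, ω₂}
  — 7 sets.
Iteration 3. New:
  {ω₄}  = {ω₁, ω₂, ω₃}ᶜ
  — 8 sets.
Iteration 4: no new sets; the family is a σ-algebra.

|σ(𝒞)| = 8.  σ(𝒞) = { {}, {ω₃}, {ω₄}, {ω₁, ω₂}, {ω₃, ω₄}, {ω₁, ω₂, ω₃}, {ω₁, ω₂, ω₄}, S }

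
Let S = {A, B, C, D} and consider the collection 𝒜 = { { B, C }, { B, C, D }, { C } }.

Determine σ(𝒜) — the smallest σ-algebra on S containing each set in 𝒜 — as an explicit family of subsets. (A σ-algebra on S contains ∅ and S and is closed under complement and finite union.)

Start: 𝒜 ∪ {∅, S} = { {}, { C }, { B, C }, { B, C, D }, S }.
Iteration 1 adds 3:
  { A }  = ᶜ of { B, C, D }
  { A, D }  = ᶜ of { B, C }
  { A, B, D }  = ᶜ of { C }
Iteration 2 adds 3:
  { A, C }  = { C } ∪ { A }
  { A, B, C }  = { B, C } ∪ { A }
  { A, C, D }  = { C } ∪ { A, D }
Iteration 3. New:
  { B }  = ᶜ of { A, C, D }
  { D }  = ᶜ of { A, B, C }
  { B, D }  = ᶜ of { A, C }
Iteration 4: +2 →
  { A, B }  = { B } ∪ { A }
  { C, D }  = { C } ∪ { D }
Iteration 5 adds nothing — fixpoint reached.

σ(𝒜) = { {}, { A }, { B }, { C }, { D }, { A, B }, { A, C }, { A, D }, { B, C }, { B, D }, { C, D }, { A, B, C }, { A, B, D }, { A, C, D }, { B, C, D }, S }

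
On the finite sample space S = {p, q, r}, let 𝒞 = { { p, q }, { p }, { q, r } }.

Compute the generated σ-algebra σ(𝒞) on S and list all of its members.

Initial family (5 sets): { ∅, { p }, { p, q }, { q, r }, S }.
Round 1. New:
  { r }  = complement { p, q }
Round 2: 1 new —
  { p, r }  = { r } ∪ { p }
Round 3: 1 new —
  { q }  = complement { p, r }
After Round 4 the family is unchanged; done.

σ(𝒞) = { ∅, { p }, { q }, { r }, { p, q }, { p, r }, { q, r }, S }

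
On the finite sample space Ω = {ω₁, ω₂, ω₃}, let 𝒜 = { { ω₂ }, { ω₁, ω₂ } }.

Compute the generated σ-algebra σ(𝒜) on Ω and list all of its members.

Seed the family with 𝒜 together with ∅ and Ω: { {  }, { ω₂ }, { ω₁, ω₂ }, Ω }.
Step 1 adds 2:
  { ω₃ }  = ᶜ of { ω₁, ω₂ }
  { ω₁, ω₃ }  = ᶜ of { ω₂ }
  — 6 sets.
Step 2. New:
  { ω₂, ω₃ }  = { ω₃ } ∪ { ω₂ }
  — 7 sets.
Step 3 adds 1:
  { ω₁ }  = ᶜ of { ω₂, ω₃ }
  — 8 sets.
After Step 4 the family is unchanged; done.

|σ(𝒜)| = 8.  σ(𝒜) = { {  }, { ω₁ }, { ω₂ }, { ω₃ }, { ω₁, ω₂ }, { ω₁, ω₃ }, { ω₂, ω₃ }, Ω }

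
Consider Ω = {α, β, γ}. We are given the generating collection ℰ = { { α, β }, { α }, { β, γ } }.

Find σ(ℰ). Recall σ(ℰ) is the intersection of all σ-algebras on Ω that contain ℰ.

σ(ℰ) (8 sets): { {  }, { α }, { β }, { γ }, { α, β }, { α, γ }, { β, γ }, Ω }

Check:
Take S₀ = ℰ ∪ {∅, Ω} = { {  }, { α }, { α, β }, { β, γ }, Ω }.
Step 1 adds 1:
  { γ }  = Ω∖{ α, β }
  [6 total]
Step 2 (1 new):
  { α, γ }  = { γ } ∪ { α }
  [7 total]
Step 3: 1 new —
  { β }  = Ω∖{ α, γ }
  [8 total]
Step 4: closed — nothing new.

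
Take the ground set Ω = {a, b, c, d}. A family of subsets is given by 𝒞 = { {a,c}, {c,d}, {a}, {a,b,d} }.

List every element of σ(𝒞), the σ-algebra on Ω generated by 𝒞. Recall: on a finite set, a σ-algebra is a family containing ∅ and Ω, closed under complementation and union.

Answer: σ(𝒞) = { {}, {a}, {b}, {c}, {d}, {a,b}, {a,c}, {a,d}, {b,c}, {b,d}, {c,d}, {a,b,c}, {a,b,d}, {a,c,d}, {b,c,d}, Ω }

Working:
Start: 𝒞 ∪ {∅, Ω} = { {}, {a}, {a,c}, {c,d}, {a,b,d}, Ω }.
Round 1: 5 new —
  {c}  = ᶜ of {a,b,d}
  {a,b}  = ᶜ of {c,d}
  {b,d}  = ᶜ of {a,c}
  {a,c,d}  = {c,d} ∪ {a,c}
  {b,c,d}  = ᶜ of {a}
Round 2. New:
  {b}  = ᶜ of {a,c,d}
  {a,b,c}  = {a,b} ∪ {c}
Round 3: 2 new —
  {d}  = ᶜ of {a,b,c}
  {b,c}  = {c} ∪ {b}
Round 4 adds 1:
  {a,d}  = ᶜ of {b,c}
Round 5: already closed under ᶜ and ∪.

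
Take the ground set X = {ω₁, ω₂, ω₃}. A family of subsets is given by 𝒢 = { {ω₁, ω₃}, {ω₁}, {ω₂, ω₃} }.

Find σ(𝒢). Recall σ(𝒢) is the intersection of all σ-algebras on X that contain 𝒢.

Take S₀ = 𝒢 ∪ {∅, X} = { {}, {ω₁}, {ω₁, ω₃}, {ω₂, ω₃}, X }.
Round 1 adds 1:
  {ω₂}  = ᶜ of {ω₁, ω₃}
Round 2: +1 →
  {ω₁, ω₂}  = {ω₂} ∪ {ω₁}
Round 3 (1 new):
  {ω₃}  = ᶜ of {ω₁, ω₂}
Round 4: no new sets; the family is a σ-algebra.

|σ(𝒢)| = 8.  σ(𝒢) = { {}, {ω₁}, {ω₂}, {ω₃}, {ω₁, ω₂}, {ω₁, ω₃}, {ω₂, ω₃}, X }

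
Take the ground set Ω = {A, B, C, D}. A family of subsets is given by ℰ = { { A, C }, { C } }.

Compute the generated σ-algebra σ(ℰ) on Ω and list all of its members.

σ(ℰ) = { ∅, { A }, { C }, { A, C }, { B, D }, { A, B, D }, { B, C, D }, Ω }

Trace:
Begin from { ∅, { C }, { A, C }, Ω } (that is, ℰ plus ∅ and Ω).
Round 1: 2 new —
  { B, D }  = Ω∖{ A, C }
  { A, B, D }  = Ω∖{ C }
  (now 6)
Round 2: +1 →
  { B, C, D }  = { C } ∪ { B, D }
  (now 7)
Round 3 (1 new):
  { A }  = Ω∖{ B, C, D }
  (now 8)
Round 4: stable.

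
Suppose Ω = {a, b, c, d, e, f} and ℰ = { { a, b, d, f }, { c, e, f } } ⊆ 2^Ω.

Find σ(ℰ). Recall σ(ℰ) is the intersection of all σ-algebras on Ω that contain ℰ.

σ(ℰ) (8 sets): { ∅, { f }, { c, e }, { a, b, d }, { c, e, f }, { a, b, d, f }, { a, b, c, d, e }, Ω }

Trace:
Take S₀ = ℰ ∪ {∅, Ω} = { ∅, { c, e, f }, { a, b, d, f }, Ω }.
Iteration 1: +2 →
  { c, e }  = Ω∖{ a, b, d, f }
  { a, b, d }  = Ω∖{ c, e, f }
  — 6 sets.
Iteration 2 adds 1:
  { a, b, c, d, e }  = { c, e } ∪ { a, b, d }
  — 7 sets.
Iteration 3 (1 new):
  { f }  = Ω∖{ a, b, c, d, e }
  — 8 sets.
Iteration 4: no new sets; the family is a σ-algebra.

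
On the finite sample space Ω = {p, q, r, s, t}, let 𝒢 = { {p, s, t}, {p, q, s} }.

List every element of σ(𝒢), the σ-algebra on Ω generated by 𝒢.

|σ(𝒢)| = 16.  σ(𝒢) = { {}, {q}, {r}, {t}, {p, s}, {q, r}, {q, t}, {r, t}, {p, q, s}, {p, r, s}, {p, s, t}, {q, r, t}, {p, q, r, s}, {p, q, s, t}, {p, r, s, t}, Ω }

Trace:
Begin from { {}, {p, q, s}, {p, s, t}, Ω } (that is, 𝒢 plus ∅ and Ω).
Pass 1: +3 →
  {q, r}  = complement {p, s, t}
  {r, t}  = complement {p, q, s}
  {p, q, s, t}  = {p, q, s} ∪ {p, s, t}
  |family| = 7
Pass 2: 4 new —
  {r}  = complement {p, q, s, t}
  {q, r, t}  = {q, r} ∪ {r, t}
  {p, q, r, s}  = {q, r} ∪ {p, q, s}
  {p, r, s, t}  = {p, s, t} ∪ {r, t}
  |family| = 11
Pass 3 (3 new):
  {q}  = complement {p, r, s, t}
  {t}  = complement {p, q, r, s}
  {p, s}  = complement {q, r, t}
  |family| = 14
Pass 4 adds 2:
  {q, t}  = {q} ∪ {t}
  {p, r, s}  = {r} ∪ {p, s}
  |family| = 16
Pass 5: already closed under ᶜ and ∪.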